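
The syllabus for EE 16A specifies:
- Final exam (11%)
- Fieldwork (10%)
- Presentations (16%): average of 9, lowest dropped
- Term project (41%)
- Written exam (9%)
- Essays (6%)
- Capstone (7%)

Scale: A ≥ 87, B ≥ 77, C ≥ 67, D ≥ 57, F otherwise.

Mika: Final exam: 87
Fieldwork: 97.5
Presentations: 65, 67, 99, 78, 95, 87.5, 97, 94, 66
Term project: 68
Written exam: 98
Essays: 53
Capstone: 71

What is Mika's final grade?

B

Presentations: drop 65 → average of remaining 8 = 683.5/8 = 85.4375
Weighted total:
  Final exam 87 × 0.11 = 9.57
  Fieldwork 97.5 × 0.1 = 9.75
  Presentations 85.4375 × 0.16 = 13.67
  Term project 68 × 0.41 = 27.88
  Written exam 98 × 0.09 = 8.82
  Essays 53 × 0.06 = 3.18
  Capstone 71 × 0.07 = 4.97
Sum = 77.84
77.84 is ≥ 77 and < 87 → B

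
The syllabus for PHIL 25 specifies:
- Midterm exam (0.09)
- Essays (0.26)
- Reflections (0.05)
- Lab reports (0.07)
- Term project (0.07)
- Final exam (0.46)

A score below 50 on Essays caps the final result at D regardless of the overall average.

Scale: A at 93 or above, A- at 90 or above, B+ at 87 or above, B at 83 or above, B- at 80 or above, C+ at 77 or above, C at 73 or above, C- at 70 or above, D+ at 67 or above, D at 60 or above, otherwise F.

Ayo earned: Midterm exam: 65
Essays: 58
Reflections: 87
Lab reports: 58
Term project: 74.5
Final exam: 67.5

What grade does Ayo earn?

Essays score 58 ≥ 50: minimum met.
Weighted total:
  Midterm exam 65 × 0.09 = 5.85
  Essays 58 × 0.26 = 15.08
  Reflections 87 × 0.05 = 4.35
  Lab reports 58 × 0.07 = 4.06
  Term project 74.5 × 0.07 = 5.215
  Final exam 67.5 × 0.46 = 31.05
Sum = 65.605
65.605 is ≥ 60 and < 67 → D

D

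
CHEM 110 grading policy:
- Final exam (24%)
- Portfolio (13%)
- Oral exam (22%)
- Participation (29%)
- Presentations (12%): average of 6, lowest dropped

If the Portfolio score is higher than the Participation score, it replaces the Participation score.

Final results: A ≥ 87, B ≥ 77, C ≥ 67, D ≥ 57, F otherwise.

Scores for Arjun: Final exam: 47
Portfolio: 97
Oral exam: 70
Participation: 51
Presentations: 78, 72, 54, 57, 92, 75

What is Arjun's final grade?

Presentations: drop 54 → average of remaining 5 = 374/5 = 74.8
Portfolio (97) > Participation (51), so Participation counts as 97.
Weighted total:
  Final exam 47 × 0.24 = 11.28
  Portfolio 97 × 0.13 = 12.61
  Oral exam 70 × 0.22 = 15.4
  Participation 97 × 0.29 = 28.13
  Presentations 74.8 × 0.12 = 8.976
Sum = 76.396
76.396 is ≥ 67 and < 77 → C

C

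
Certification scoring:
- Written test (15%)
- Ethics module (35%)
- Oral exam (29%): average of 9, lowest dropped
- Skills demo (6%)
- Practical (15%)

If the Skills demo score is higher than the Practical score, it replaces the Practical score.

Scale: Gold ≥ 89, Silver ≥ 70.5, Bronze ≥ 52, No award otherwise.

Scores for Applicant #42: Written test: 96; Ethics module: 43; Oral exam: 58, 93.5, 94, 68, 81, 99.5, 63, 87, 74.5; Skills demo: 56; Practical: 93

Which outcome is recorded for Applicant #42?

Oral exam: drop 58 → average of remaining 8 = 660.5/8 = 82.5625
Skills demo (56) ≤ Practical (93), so Practical stays at 93.
Weighted total:
  Written test 96 × 0.15 = 14.4
  Ethics module 43 × 0.35 = 15.05
  Oral exam 82.5625 × 0.29 = 23.943125
  Skills demo 56 × 0.06 = 3.36
  Practical 93 × 0.15 = 13.95
Sum = 70.703125
70.703125 is ≥ 70.5 and < 89 → Silver

Silver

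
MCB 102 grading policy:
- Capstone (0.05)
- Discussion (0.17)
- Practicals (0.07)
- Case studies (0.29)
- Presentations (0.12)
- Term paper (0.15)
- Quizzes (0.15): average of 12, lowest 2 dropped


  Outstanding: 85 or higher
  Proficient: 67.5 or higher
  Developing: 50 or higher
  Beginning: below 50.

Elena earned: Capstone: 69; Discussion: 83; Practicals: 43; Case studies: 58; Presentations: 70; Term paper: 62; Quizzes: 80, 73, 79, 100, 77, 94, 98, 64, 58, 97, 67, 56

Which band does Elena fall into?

Proficient

Quizzes: drop 56, 58 → average of remaining 10 = 829/10 = 82.9
Weighted total:
  Capstone 69 × 0.05 = 3.45
  Discussion 83 × 0.17 = 14.11
  Practicals 43 × 0.07 = 3.01
  Case studies 58 × 0.29 = 16.82
  Presentations 70 × 0.12 = 8.4
  Term paper 62 × 0.15 = 9.3
  Quizzes 82.9 × 0.15 = 12.435
Sum = 67.525
67.525 is ≥ 67.5 and < 85 → Proficient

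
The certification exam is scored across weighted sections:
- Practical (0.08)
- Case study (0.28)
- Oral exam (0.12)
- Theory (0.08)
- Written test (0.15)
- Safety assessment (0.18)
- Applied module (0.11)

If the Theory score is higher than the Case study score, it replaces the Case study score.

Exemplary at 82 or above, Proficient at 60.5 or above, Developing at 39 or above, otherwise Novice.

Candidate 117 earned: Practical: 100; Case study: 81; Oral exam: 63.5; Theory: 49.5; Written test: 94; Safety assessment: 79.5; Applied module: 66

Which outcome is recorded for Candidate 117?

Theory (49.5) ≤ Case study (81), so Case study stays at 81.
Weighted total:
  Practical 100 × 0.08 = 8
  Case study 81 × 0.28 = 22.68
  Oral exam 63.5 × 0.12 = 7.62
  Theory 49.5 × 0.08 = 3.96
  Written test 94 × 0.15 = 14.1
  Safety assessment 79.5 × 0.18 = 14.31
  Applied module 66 × 0.11 = 7.26
Sum = 77.93
77.93 is ≥ 60.5 and < 82 → Proficient

Proficient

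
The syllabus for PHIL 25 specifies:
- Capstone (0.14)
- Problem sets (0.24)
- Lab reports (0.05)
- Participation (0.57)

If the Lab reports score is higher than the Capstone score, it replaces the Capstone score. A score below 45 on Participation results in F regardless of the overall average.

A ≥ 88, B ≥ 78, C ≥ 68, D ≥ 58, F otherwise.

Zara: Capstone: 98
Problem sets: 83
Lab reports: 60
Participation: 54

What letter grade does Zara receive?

D

Lab reports (60) ≤ Capstone (98), so Capstone stays at 98.
Participation score 54 ≥ 45: minimum met.
Weighted total:
  Capstone 98 × 0.14 = 13.72
  Problem sets 83 × 0.24 = 19.92
  Lab reports 60 × 0.05 = 3
  Participation 54 × 0.57 = 30.78
Sum = 67.42
67.42 is ≥ 58 and < 68 → D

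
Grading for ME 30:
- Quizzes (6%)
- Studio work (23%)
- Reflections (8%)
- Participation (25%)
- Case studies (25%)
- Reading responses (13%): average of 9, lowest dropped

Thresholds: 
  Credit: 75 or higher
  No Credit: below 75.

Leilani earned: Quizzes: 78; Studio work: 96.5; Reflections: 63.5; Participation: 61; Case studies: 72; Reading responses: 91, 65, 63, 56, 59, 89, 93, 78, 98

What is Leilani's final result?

Reading responses: drop 56 → average of remaining 8 = 636/8 = 79.5
Weighted total:
  Quizzes 78 × 0.06 = 4.68
  Studio work 96.5 × 0.23 = 22.195
  Reflections 63.5 × 0.08 = 5.08
  Participation 61 × 0.25 = 15.25
  Case studies 72 × 0.25 = 18
  Reading responses 79.5 × 0.13 = 10.335
Sum = 75.54
75.54 ≥ 75 → Credit

Credit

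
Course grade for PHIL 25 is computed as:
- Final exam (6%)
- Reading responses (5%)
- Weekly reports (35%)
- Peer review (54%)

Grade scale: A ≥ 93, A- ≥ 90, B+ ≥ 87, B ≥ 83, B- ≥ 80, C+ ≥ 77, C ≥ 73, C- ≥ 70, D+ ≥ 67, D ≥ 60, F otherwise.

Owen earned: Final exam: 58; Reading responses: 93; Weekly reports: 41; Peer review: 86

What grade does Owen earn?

Weighted total:
  Final exam 58 × 0.06 = 3.48
  Reading responses 93 × 0.05 = 4.65
  Weekly reports 41 × 0.35 = 14.35
  Peer review 86 × 0.54 = 46.44
Sum = 68.92
68.92 is ≥ 67 and < 70 → D+

D+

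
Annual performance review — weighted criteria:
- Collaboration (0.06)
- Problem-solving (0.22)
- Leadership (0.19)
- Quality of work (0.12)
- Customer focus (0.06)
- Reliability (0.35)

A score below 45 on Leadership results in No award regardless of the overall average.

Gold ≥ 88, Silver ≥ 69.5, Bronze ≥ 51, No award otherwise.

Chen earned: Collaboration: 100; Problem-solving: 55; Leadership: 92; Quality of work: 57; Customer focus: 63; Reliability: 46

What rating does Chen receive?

Bronze

Leadership score 92 ≥ 45: minimum met.
Weighted total:
  Collaboration 100 × 0.06 = 6
  Problem-solving 55 × 0.22 = 12.1
  Leadership 92 × 0.19 = 17.48
  Quality of work 57 × 0.12 = 6.84
  Customer focus 63 × 0.06 = 3.78
  Reliability 46 × 0.35 = 16.1
Sum = 62.3
62.3 is ≥ 51 and < 69.5 → Bronze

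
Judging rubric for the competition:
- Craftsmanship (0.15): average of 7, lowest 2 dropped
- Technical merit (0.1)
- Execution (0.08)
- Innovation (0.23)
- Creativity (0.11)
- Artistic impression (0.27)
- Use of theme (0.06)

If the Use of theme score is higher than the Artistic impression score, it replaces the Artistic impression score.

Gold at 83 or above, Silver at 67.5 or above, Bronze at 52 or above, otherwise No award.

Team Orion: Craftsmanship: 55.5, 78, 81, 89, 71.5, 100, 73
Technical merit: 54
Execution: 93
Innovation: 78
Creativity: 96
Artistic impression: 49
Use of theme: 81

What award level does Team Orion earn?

Craftsmanship: drop 55.5, 71.5 → average of remaining 5 = 421/5 = 84.2
Use of theme (81) > Artistic impression (49), so Artistic impression counts as 81.
Weighted total:
  Craftsmanship 84.2 × 0.15 = 12.63
  Technical merit 54 × 0.1 = 5.4
  Execution 93 × 0.08 = 7.44
  Innovation 78 × 0.23 = 17.94
  Creativity 96 × 0.11 = 10.56
  Artistic impression 81 × 0.27 = 21.87
  Use of theme 81 × 0.06 = 4.86
Sum = 80.7
80.7 is ≥ 67.5 and < 83 → Silver

Silver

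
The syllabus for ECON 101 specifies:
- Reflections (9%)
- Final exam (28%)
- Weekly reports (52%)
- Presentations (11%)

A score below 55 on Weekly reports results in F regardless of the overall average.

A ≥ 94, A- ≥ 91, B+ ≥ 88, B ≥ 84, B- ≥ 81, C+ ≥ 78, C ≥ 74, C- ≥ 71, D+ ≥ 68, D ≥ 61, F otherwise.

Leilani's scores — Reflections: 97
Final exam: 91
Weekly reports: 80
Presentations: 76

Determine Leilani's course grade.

B

Weekly reports score 80 ≥ 55: minimum met.
Weighted total:
  Reflections 97 × 0.09 = 8.73
  Final exam 91 × 0.28 = 25.48
  Weekly reports 80 × 0.52 = 41.6
  Presentations 76 × 0.11 = 8.36
Sum = 84.17
84.17 is ≥ 84 and < 88 → B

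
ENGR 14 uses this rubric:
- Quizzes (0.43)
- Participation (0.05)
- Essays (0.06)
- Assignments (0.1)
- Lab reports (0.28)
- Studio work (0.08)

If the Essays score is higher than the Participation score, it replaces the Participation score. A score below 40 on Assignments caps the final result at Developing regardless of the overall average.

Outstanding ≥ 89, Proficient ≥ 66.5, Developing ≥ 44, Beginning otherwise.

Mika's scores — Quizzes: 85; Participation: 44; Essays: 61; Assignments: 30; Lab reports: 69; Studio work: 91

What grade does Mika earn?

Developing

Essays (61) > Participation (44), so Participation counts as 61.
Assignments score 30 < 40: minimum not met.
Weighted total:
  Quizzes 85 × 0.43 = 36.55
  Participation 61 × 0.05 = 3.05
  Essays 61 × 0.06 = 3.66
  Assignments 30 × 0.1 = 3
  Lab reports 69 × 0.28 = 19.32
  Studio work 91 × 0.08 = 7.28
Sum = 72.86
72.86 would be Proficient; cap at Developing applies → Developing.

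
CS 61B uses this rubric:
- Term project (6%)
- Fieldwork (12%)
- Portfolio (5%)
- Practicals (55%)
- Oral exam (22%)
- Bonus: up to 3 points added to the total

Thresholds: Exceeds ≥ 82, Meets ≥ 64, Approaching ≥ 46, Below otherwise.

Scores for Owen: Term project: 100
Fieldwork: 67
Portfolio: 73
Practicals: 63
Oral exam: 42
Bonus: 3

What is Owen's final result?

Meets

Weighted total:
  Term project 100 × 0.06 = 6
  Fieldwork 67 × 0.12 = 8.04
  Portfolio 73 × 0.05 = 3.65
  Practicals 63 × 0.55 = 34.65
  Oral exam 42 × 0.22 = 9.24
Sum = 61.58
Bonus: 61.58 + 3 = 64.58
64.58 is ≥ 64 and < 82 → Meets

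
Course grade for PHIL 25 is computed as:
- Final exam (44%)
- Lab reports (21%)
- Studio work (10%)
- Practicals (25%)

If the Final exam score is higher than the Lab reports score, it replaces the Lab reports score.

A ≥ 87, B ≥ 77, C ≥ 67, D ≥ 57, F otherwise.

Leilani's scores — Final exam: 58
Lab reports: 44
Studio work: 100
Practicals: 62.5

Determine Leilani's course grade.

Final exam (58) > Lab reports (44), so Lab reports counts as 58.
Weighted total:
  Final exam 58 × 0.44 = 25.52
  Lab reports 58 × 0.21 = 12.18
  Studio work 100 × 0.1 = 10
  Practicals 62.5 × 0.25 = 15.625
Sum = 63.325
63.325 is ≥ 57 and < 67 → D

D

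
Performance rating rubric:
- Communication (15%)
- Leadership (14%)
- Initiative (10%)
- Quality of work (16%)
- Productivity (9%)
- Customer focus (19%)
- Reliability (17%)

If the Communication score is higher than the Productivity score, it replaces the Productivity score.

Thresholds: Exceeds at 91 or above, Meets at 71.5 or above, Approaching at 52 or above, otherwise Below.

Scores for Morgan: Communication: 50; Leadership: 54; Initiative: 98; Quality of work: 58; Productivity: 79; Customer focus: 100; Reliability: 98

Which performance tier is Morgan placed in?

Meets

Communication (50) ≤ Productivity (79), so Productivity stays at 79.
Weighted total:
  Communication 50 × 0.15 = 7.5
  Leadership 54 × 0.14 = 7.56
  Initiative 98 × 0.1 = 9.8
  Quality of work 58 × 0.16 = 9.28
  Productivity 79 × 0.09 = 7.11
  Customer focus 100 × 0.19 = 19
  Reliability 98 × 0.17 = 16.66
Sum = 76.91
76.91 is ≥ 71.5 and < 91 → Meets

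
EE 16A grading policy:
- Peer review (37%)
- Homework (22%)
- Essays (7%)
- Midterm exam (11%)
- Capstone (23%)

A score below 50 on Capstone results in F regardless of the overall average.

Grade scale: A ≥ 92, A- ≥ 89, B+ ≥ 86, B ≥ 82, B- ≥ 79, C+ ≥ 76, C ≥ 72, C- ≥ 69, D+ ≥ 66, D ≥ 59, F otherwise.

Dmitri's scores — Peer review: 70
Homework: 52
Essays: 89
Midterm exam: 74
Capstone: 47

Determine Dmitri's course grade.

F

Capstone score 47 < 50: minimum not met.
Weighted total:
  Peer review 70 × 0.37 = 25.9
  Homework 52 × 0.22 = 11.44
  Essays 89 × 0.07 = 6.23
  Midterm exam 74 × 0.11 = 8.14
  Capstone 47 × 0.23 = 10.81
Sum = 62.52
Because the Capstone minimum was not met, the result is F.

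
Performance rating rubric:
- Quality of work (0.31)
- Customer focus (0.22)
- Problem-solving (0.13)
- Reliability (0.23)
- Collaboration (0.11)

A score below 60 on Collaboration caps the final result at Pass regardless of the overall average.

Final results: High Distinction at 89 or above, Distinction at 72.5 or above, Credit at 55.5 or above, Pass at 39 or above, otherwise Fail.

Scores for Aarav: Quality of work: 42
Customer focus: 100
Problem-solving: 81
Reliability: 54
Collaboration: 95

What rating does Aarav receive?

Collaboration score 95 ≥ 60: minimum met.
Weighted total:
  Quality of work 42 × 0.31 = 13.02
  Customer focus 100 × 0.22 = 22
  Problem-solving 81 × 0.13 = 10.53
  Reliability 54 × 0.23 = 12.42
  Collaboration 95 × 0.11 = 10.45
Sum = 68.42
68.42 is ≥ 55.5 and < 72.5 → Credit

Credit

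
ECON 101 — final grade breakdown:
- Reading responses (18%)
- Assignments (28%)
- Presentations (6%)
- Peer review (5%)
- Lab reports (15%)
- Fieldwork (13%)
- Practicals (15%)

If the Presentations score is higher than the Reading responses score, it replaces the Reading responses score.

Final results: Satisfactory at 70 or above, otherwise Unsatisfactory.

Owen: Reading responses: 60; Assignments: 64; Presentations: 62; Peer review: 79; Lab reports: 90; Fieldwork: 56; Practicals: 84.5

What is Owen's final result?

Satisfactory

Presentations (62) > Reading responses (60), so Reading responses counts as 62.
Weighted total:
  Reading responses 62 × 0.18 = 11.16
  Assignments 64 × 0.28 = 17.92
  Presentations 62 × 0.06 = 3.72
  Peer review 79 × 0.05 = 3.95
  Lab reports 90 × 0.15 = 13.5
  Fieldwork 56 × 0.13 = 7.28
  Practicals 84.5 × 0.15 = 12.675
Sum = 70.205
70.205 ≥ 70 → Satisfactory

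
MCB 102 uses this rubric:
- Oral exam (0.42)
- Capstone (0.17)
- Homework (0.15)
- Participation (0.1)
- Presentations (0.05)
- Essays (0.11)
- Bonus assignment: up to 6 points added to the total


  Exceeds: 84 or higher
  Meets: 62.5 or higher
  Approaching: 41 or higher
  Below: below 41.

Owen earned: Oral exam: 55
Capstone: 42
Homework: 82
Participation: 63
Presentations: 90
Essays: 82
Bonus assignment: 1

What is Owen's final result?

Weighted total:
  Oral exam 55 × 0.42 = 23.1
  Capstone 42 × 0.17 = 7.14
  Homework 82 × 0.15 = 12.3
  Participation 63 × 0.1 = 6.3
  Presentations 90 × 0.05 = 4.5
  Essays 82 × 0.11 = 9.02
Sum = 62.36
Bonus assignment: 62.36 + 1 = 63.36
63.36 is ≥ 62.5 and < 84 → Meets

Meets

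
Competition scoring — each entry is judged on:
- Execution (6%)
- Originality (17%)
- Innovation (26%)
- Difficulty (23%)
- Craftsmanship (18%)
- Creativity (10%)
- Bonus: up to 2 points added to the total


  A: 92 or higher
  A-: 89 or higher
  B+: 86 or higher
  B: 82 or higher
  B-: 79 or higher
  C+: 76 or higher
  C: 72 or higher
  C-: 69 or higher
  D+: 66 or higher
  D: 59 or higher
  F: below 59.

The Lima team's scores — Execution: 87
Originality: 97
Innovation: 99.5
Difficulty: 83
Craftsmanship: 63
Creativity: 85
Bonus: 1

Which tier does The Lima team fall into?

B+

Weighted total:
  Execution 87 × 0.06 = 5.22
  Originality 97 × 0.17 = 16.49
  Innovation 99.5 × 0.26 = 25.87
  Difficulty 83 × 0.23 = 19.09
  Craftsmanship 63 × 0.18 = 11.34
  Creativity 85 × 0.1 = 8.5
Sum = 86.51
Bonus: 86.51 + 1 = 87.51
87.51 is ≥ 86 and < 89 → B+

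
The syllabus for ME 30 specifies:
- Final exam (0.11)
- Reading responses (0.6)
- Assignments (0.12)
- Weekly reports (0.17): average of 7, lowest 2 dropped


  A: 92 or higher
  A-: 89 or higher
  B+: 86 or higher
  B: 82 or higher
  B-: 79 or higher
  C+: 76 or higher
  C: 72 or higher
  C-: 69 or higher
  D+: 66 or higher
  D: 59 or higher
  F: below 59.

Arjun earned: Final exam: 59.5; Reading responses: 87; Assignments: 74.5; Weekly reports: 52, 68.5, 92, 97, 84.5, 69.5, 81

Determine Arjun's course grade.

Weekly reports: drop 52, 68.5 → average of remaining 5 = 424/5 = 84.8
Weighted total:
  Final exam 59.5 × 0.11 = 6.545
  Reading responses 87 × 0.6 = 52.2
  Assignments 74.5 × 0.12 = 8.94
  Weekly reports 84.8 × 0.17 = 14.416
Sum = 82.101
82.101 is ≥ 82 and < 86 → B

B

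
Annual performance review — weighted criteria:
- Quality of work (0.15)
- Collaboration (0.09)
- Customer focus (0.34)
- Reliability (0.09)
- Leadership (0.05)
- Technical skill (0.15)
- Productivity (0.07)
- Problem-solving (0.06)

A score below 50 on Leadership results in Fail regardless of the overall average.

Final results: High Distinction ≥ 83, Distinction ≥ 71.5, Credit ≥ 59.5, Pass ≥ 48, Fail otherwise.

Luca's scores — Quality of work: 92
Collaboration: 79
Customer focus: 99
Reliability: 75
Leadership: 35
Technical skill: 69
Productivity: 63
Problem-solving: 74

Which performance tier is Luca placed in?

Fail

Leadership score 35 < 50: minimum not met.
Weighted total:
  Quality of work 92 × 0.15 = 13.8
  Collaboration 79 × 0.09 = 7.11
  Customer focus 99 × 0.34 = 33.66
  Reliability 75 × 0.09 = 6.75
  Leadership 35 × 0.05 = 1.75
  Technical skill 69 × 0.15 = 10.35
  Productivity 63 × 0.07 = 4.41
  Problem-solving 74 × 0.06 = 4.44
Sum = 82.27
Because the Leadership minimum was not met, the result is Fail.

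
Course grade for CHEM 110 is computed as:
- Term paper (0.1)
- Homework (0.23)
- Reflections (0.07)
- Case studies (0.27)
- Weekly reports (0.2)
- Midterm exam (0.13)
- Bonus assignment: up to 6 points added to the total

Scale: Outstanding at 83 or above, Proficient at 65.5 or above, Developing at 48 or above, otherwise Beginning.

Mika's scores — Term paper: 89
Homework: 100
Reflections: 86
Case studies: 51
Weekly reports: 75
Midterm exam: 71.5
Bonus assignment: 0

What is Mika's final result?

Proficient

Weighted total:
  Term paper 89 × 0.1 = 8.9
  Homework 100 × 0.23 = 23
  Reflections 86 × 0.07 = 6.02
  Case studies 51 × 0.27 = 13.77
  Weekly reports 75 × 0.2 = 15
  Midterm exam 71.5 × 0.13 = 9.295
Sum = 75.985
Bonus assignment: 75.985 + 0 = 75.985
75.985 is ≥ 65.5 and < 83 → Proficient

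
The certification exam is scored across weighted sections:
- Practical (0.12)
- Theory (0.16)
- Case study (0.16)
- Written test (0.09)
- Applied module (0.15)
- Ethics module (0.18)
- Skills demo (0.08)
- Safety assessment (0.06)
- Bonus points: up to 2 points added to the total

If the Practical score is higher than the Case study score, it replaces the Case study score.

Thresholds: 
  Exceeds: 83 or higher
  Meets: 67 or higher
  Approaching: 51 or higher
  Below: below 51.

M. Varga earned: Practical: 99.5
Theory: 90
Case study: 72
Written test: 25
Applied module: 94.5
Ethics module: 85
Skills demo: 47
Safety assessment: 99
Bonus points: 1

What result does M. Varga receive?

Practical (99.5) > Case study (72), so Case study counts as 99.5.
Weighted total:
  Practical 99.5 × 0.12 = 11.94
  Theory 90 × 0.16 = 14.4
  Case study 99.5 × 0.16 = 15.92
  Written test 25 × 0.09 = 2.25
  Applied module 94.5 × 0.15 = 14.175
  Ethics module 85 × 0.18 = 15.3
  Skills demo 47 × 0.08 = 3.76
  Safety assessment 99 × 0.06 = 5.94
Sum = 83.685
Bonus points: 83.685 + 1 = 84.685
84.685 ≥ 83 → Exceeds

Exceeds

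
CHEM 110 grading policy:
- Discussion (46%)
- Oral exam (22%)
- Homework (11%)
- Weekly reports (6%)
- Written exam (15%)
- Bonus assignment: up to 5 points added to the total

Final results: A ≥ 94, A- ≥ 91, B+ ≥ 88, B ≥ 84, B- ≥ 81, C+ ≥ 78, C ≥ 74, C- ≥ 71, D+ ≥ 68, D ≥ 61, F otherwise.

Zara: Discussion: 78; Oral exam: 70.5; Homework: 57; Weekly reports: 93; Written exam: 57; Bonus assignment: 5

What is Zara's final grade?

C

Weighted total:
  Discussion 78 × 0.46 = 35.88
  Oral exam 70.5 × 0.22 = 15.51
  Homework 57 × 0.11 = 6.27
  Weekly reports 93 × 0.06 = 5.58
  Written exam 57 × 0.15 = 8.55
Sum = 71.79
Bonus assignment: 71.79 + 5 = 76.79
76.79 is ≥ 74 and < 78 → C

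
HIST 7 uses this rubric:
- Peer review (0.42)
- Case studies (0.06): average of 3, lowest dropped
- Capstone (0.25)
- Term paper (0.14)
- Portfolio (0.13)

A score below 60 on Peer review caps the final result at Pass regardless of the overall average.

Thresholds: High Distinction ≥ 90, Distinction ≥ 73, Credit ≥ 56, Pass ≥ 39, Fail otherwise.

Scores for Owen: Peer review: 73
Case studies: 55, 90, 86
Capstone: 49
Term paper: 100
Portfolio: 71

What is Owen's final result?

Case studies: drop 55 → average of remaining 2 = 176/2 = 88
Peer review score 73 ≥ 60: minimum met.
Weighted total:
  Peer review 73 × 0.42 = 30.66
  Case studies 88 × 0.06 = 5.28
  Capstone 49 × 0.25 = 12.25
  Term paper 100 × 0.14 = 14
  Portfolio 71 × 0.13 = 9.23
Sum = 71.42
71.42 is ≥ 56 and < 73 → Credit

Credit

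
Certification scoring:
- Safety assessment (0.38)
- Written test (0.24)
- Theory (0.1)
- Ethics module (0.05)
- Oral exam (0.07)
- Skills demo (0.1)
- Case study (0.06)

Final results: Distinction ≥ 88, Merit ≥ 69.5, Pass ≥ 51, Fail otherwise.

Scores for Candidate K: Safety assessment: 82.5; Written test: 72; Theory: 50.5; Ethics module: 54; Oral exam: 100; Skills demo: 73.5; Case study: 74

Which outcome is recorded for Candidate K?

Merit

Weighted total:
  Safety assessment 82.5 × 0.38 = 31.35
  Written test 72 × 0.24 = 17.28
  Theory 50.5 × 0.1 = 5.05
  Ethics module 54 × 0.05 = 2.7
  Oral exam 100 × 0.07 = 7
  Skills demo 73.5 × 0.1 = 7.35
  Case study 74 × 0.06 = 4.44
Sum = 75.17
75.17 is ≥ 69.5 and < 88 → Merit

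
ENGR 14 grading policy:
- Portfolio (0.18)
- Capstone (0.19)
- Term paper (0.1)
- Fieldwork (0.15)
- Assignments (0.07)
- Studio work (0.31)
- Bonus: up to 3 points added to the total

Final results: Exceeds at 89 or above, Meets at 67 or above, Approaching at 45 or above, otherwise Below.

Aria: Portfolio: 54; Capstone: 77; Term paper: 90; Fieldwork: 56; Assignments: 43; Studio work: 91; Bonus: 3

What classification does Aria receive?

Meets

Weighted total:
  Portfolio 54 × 0.18 = 9.72
  Capstone 77 × 0.19 = 14.63
  Term paper 90 × 0.1 = 9
  Fieldwork 56 × 0.15 = 8.4
  Assignments 43 × 0.07 = 3.01
  Studio work 91 × 0.31 = 28.21
Sum = 72.97
Bonus: 72.97 + 3 = 75.97
75.97 is ≥ 67 and < 89 → Meets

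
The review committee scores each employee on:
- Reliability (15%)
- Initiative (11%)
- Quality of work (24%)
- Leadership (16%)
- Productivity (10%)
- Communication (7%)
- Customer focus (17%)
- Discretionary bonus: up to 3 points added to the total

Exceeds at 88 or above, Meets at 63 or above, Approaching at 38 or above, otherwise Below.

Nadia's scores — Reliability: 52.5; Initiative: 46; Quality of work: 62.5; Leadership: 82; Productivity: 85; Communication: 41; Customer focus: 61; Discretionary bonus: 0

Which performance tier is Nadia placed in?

Weighted total:
  Reliability 52.5 × 0.15 = 7.875
  Initiative 46 × 0.11 = 5.06
  Quality of work 62.5 × 0.24 = 15
  Leadership 82 × 0.16 = 13.12
  Productivity 85 × 0.1 = 8.5
  Communication 41 × 0.07 = 2.87
  Customer focus 61 × 0.17 = 10.37
Sum = 62.795
Discretionary bonus: 62.795 + 0 = 62.795
62.795 is ≥ 38 and < 63 → Approaching

Approaching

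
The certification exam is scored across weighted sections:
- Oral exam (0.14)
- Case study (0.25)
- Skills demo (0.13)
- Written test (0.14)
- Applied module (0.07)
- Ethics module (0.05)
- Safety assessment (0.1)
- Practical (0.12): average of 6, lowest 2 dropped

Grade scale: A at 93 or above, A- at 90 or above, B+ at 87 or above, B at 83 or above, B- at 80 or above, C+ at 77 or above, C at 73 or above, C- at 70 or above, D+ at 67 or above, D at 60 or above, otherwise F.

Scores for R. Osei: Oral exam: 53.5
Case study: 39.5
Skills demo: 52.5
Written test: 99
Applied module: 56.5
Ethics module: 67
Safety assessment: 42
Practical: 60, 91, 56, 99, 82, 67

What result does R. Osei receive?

Practical: drop 56, 60 → average of remaining 4 = 339/4 = 84.75
Weighted total:
  Oral exam 53.5 × 0.14 = 7.49
  Case study 39.5 × 0.25 = 9.875
  Skills demo 52.5 × 0.13 = 6.825
  Written test 99 × 0.14 = 13.86
  Applied module 56.5 × 0.07 = 3.955
  Ethics module 67 × 0.05 = 3.35
  Safety assessment 42 × 0.1 = 4.2
  Practical 84.75 × 0.12 = 10.17
Sum = 59.725
59.725 < 60 → F

F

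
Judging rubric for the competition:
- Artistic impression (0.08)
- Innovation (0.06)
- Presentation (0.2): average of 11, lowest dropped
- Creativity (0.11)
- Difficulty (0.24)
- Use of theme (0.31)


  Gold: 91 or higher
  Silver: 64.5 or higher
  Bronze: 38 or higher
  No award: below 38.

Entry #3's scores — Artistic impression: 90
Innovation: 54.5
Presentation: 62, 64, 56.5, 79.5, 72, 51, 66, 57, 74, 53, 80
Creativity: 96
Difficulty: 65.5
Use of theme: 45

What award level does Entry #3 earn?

Presentation: drop 51 → average of remaining 10 = 664/10 = 66.4
Weighted total:
  Artistic impression 90 × 0.08 = 7.2
  Innovation 54.5 × 0.06 = 3.27
  Presentation 66.4 × 0.2 = 13.28
  Creativity 96 × 0.11 = 10.56
  Difficulty 65.5 × 0.24 = 15.72
  Use of theme 45 × 0.31 = 13.95
Sum = 63.98
63.98 is ≥ 38 and < 64.5 → Bronze

Bronze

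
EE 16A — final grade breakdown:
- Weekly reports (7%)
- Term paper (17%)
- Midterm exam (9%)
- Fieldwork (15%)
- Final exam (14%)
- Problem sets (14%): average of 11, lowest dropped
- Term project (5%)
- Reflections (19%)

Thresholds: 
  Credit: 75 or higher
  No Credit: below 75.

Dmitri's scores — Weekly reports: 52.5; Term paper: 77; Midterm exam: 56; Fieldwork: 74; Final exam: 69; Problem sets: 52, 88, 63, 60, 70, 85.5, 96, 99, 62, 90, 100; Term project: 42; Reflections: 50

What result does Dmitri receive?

Problem sets: drop 52 → average of remaining 10 = 813.5/10 = 81.35
Weighted total:
  Weekly reports 52.5 × 0.07 = 3.675
  Term paper 77 × 0.17 = 13.09
  Midterm exam 56 × 0.09 = 5.04
  Fieldwork 74 × 0.15 = 11.1
  Final exam 69 × 0.14 = 9.66
  Problem sets 81.35 × 0.14 = 11.389
  Term project 42 × 0.05 = 2.1
  Reflections 50 × 0.19 = 9.5
Sum = 65.554
65.554 < 75 → No Credit

No Credit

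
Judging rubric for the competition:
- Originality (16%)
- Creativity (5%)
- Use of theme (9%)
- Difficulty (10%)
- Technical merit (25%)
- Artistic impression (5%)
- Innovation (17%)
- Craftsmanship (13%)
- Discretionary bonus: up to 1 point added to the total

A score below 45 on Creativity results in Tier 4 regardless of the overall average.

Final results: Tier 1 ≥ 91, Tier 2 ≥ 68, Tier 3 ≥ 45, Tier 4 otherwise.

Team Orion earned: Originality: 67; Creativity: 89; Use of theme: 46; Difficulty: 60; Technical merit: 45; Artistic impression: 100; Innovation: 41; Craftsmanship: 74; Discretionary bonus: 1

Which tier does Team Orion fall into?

Tier 3

Creativity score 89 ≥ 45: minimum met.
Weighted total:
  Originality 67 × 0.16 = 10.72
  Creativity 89 × 0.05 = 4.45
  Use of theme 46 × 0.09 = 4.14
  Difficulty 60 × 0.1 = 6
  Technical merit 45 × 0.25 = 11.25
  Artistic impression 100 × 0.05 = 5
  Innovation 41 × 0.17 = 6.97
  Craftsmanship 74 × 0.13 = 9.62
Sum = 58.15
Discretionary bonus: 58.15 + 1 = 59.15
59.15 is ≥ 45 and < 68 → Tier 3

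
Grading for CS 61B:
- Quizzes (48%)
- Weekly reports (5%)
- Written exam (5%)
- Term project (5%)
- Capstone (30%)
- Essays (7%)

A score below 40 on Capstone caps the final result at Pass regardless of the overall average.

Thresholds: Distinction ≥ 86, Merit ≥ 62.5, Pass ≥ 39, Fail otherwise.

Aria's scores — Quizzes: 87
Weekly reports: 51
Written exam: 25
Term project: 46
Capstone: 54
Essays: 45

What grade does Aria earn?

Capstone score 54 ≥ 40: minimum met.
Weighted total:
  Quizzes 87 × 0.48 = 41.76
  Weekly reports 51 × 0.05 = 2.55
  Written exam 25 × 0.05 = 1.25
  Term project 46 × 0.05 = 2.3
  Capstone 54 × 0.3 = 16.2
  Essays 45 × 0.07 = 3.15
Sum = 67.21
67.21 is ≥ 62.5 and < 86 → Merit

Merit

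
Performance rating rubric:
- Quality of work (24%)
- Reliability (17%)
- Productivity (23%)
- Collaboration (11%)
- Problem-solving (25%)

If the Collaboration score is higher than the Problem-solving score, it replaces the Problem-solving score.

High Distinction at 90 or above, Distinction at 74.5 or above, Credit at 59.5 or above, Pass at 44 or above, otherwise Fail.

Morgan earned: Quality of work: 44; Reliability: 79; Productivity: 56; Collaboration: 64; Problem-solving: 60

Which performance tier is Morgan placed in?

Collaboration (64) > Problem-solving (60), so Problem-solving counts as 64.
Weighted total:
  Quality of work 44 × 0.24 = 10.56
  Reliability 79 × 0.17 = 13.43
  Productivity 56 × 0.23 = 12.88
  Collaboration 64 × 0.11 = 7.04
  Problem-solving 64 × 0.25 = 16
Sum = 59.91
59.91 is ≥ 59.5 and < 74.5 → Credit

Credit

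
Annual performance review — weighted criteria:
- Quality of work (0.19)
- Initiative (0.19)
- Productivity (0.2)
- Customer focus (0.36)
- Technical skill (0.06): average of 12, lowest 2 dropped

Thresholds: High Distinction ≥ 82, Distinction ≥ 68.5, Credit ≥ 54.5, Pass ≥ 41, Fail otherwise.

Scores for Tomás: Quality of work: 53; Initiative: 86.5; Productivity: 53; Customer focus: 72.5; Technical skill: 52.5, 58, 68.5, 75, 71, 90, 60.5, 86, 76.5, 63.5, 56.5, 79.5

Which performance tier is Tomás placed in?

Technical skill: drop 52.5, 56.5 → average of remaining 10 = 728.5/10 = 72.85
Weighted total:
  Quality of work 53 × 0.19 = 10.07
  Initiative 86.5 × 0.19 = 16.435
  Productivity 53 × 0.2 = 10.6
  Customer focus 72.5 × 0.36 = 26.1
  Technical skill 72.85 × 0.06 = 4.371
Sum = 67.576
67.576 is ≥ 54.5 and < 68.5 → Credit

Credit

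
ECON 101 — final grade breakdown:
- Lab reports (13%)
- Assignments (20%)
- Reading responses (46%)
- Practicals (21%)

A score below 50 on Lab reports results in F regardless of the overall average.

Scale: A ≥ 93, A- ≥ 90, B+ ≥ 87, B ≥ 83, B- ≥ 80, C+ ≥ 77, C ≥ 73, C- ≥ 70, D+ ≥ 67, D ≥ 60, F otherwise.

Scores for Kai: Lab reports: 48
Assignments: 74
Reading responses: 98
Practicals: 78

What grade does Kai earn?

Lab reports score 48 < 50: minimum not met.
Weighted total:
  Lab reports 48 × 0.13 = 6.24
  Assignments 74 × 0.2 = 14.8
  Reading responses 98 × 0.46 = 45.08
  Practicals 78 × 0.21 = 16.38
Sum = 82.5
Because the Lab reports minimum was not met, the result is F.

F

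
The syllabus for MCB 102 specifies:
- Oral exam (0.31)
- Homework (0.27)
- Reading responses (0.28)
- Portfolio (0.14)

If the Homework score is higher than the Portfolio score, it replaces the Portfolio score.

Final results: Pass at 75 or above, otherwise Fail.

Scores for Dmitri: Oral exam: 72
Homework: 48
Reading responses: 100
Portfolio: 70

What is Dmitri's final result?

Fail

Homework (48) ≤ Portfolio (70), so Portfolio stays at 70.
Weighted total:
  Oral exam 72 × 0.31 = 22.32
  Homework 48 × 0.27 = 12.96
  Reading responses 100 × 0.28 = 28
  Portfolio 70 × 0.14 = 9.8
Sum = 73.08
73.08 < 75 → Fail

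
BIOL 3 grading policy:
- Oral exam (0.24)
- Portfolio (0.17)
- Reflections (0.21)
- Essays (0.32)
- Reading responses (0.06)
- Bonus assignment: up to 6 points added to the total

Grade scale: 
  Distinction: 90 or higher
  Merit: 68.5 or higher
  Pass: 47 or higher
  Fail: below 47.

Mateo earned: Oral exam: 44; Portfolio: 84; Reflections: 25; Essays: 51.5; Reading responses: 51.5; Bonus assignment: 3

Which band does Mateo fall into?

Weighted total:
  Oral exam 44 × 0.24 = 10.56
  Portfolio 84 × 0.17 = 14.28
  Reflections 25 × 0.21 = 5.25
  Essays 51.5 × 0.32 = 16.48
  Reading responses 51.5 × 0.06 = 3.09
Sum = 49.66
Bonus assignment: 49.66 + 3 = 52.66
52.66 is ≥ 47 and < 68.5 → Pass

Pass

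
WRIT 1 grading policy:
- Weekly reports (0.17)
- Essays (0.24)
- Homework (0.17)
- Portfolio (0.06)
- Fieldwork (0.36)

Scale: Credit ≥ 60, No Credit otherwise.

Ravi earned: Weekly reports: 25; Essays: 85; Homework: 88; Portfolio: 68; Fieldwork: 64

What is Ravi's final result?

Weighted total:
  Weekly reports 25 × 0.17 = 4.25
  Essays 85 × 0.24 = 20.4
  Homework 88 × 0.17 = 14.96
  Portfolio 68 × 0.06 = 4.08
  Fieldwork 64 × 0.36 = 23.04
Sum = 66.73
66.73 ≥ 60 → Credit

Credit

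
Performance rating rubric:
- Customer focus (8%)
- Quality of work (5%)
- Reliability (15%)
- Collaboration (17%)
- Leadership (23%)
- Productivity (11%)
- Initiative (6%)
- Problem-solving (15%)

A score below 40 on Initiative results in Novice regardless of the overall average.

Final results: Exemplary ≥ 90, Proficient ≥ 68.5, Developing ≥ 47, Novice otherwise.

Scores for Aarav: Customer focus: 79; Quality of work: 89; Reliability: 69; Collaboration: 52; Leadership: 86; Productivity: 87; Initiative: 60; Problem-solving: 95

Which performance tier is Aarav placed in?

Proficient

Initiative score 60 ≥ 40: minimum met.
Weighted total:
  Customer focus 79 × 0.08 = 6.32
  Quality of work 89 × 0.05 = 4.45
  Reliability 69 × 0.15 = 10.35
  Collaboration 52 × 0.17 = 8.84
  Leadership 86 × 0.23 = 19.78
  Productivity 87 × 0.11 = 9.57
  Initiative 60 × 0.06 = 3.6
  Problem-solving 95 × 0.15 = 14.25
Sum = 77.16
77.16 is ≥ 68.5 and < 90 → Proficient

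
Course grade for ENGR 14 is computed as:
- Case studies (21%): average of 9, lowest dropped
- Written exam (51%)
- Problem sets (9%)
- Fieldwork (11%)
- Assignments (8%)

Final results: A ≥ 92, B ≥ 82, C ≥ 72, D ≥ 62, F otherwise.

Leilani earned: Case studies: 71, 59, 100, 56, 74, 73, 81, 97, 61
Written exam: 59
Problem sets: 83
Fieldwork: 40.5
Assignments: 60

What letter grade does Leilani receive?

D

Case studies: drop 56 → average of remaining 8 = 616/8 = 77
Weighted total:
  Case studies 77 × 0.21 = 16.17
  Written exam 59 × 0.51 = 30.09
  Problem sets 83 × 0.09 = 7.47
  Fieldwork 40.5 × 0.11 = 4.455
  Assignments 60 × 0.08 = 4.8
Sum = 62.985
62.985 is ≥ 62 and < 72 → D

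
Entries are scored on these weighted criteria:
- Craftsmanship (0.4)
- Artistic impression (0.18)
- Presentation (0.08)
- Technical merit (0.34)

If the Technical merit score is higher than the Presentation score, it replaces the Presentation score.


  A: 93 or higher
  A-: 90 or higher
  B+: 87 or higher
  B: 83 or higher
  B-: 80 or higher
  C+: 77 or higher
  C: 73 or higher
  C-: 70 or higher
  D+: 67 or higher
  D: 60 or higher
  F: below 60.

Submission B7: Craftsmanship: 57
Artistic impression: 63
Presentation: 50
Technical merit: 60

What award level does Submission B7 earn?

F

Technical merit (60) > Presentation (50), so Presentation counts as 60.
Weighted total:
  Craftsmanship 57 × 0.4 = 22.8
  Artistic impression 63 × 0.18 = 11.34
  Presentation 60 × 0.08 = 4.8
  Technical merit 60 × 0.34 = 20.4
Sum = 59.34
59.34 < 60 → F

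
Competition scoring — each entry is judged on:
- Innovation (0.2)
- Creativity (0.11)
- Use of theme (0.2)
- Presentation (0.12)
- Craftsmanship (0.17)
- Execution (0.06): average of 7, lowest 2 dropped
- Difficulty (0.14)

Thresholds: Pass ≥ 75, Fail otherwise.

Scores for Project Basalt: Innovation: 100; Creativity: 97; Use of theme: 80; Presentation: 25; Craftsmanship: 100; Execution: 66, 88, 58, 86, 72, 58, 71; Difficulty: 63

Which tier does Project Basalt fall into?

Execution: drop 58, 58 → average of remaining 5 = 383/5 = 76.6
Weighted total:
  Innovation 100 × 0.2 = 20
  Creativity 97 × 0.11 = 10.67
  Use of theme 80 × 0.2 = 16
  Presentation 25 × 0.12 = 3
  Craftsmanship 100 × 0.17 = 17
  Execution 76.6 × 0.06 = 4.596
  Difficulty 63 × 0.14 = 8.82
Sum = 80.086
80.086 ≥ 75 → Pass

Pass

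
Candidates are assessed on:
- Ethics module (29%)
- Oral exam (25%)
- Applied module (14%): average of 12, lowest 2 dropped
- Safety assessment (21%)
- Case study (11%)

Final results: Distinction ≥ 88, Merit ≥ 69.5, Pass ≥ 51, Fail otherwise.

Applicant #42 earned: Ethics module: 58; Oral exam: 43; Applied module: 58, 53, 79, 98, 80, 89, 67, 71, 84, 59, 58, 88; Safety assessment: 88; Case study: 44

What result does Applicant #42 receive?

Applied module: drop 53, 58 → average of remaining 10 = 773/10 = 77.3
Weighted total:
  Ethics module 58 × 0.29 = 16.82
  Oral exam 43 × 0.25 = 10.75
  Applied module 77.3 × 0.14 = 10.822
  Safety assessment 88 × 0.21 = 18.48
  Case study 44 × 0.11 = 4.84
Sum = 61.712
61.712 is ≥ 51 and < 69.5 → Pass

Pass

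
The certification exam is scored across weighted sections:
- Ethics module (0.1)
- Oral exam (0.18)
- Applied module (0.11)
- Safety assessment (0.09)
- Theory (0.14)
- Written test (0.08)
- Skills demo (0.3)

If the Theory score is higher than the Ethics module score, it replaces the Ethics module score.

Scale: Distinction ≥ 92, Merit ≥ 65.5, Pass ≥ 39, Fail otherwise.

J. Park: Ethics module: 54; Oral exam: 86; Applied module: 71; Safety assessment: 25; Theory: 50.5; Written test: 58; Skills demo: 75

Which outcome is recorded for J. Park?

Theory (50.5) ≤ Ethics module (54), so Ethics module stays at 54.
Weighted total:
  Ethics module 54 × 0.1 = 5.4
  Oral exam 86 × 0.18 = 15.48
  Applied module 71 × 0.11 = 7.81
  Safety assessment 25 × 0.09 = 2.25
  Theory 50.5 × 0.14 = 7.07
  Written test 58 × 0.08 = 4.64
  Skills demo 75 × 0.3 = 22.5
Sum = 65.15
65.15 is ≥ 39 and < 65.5 → Pass

Pass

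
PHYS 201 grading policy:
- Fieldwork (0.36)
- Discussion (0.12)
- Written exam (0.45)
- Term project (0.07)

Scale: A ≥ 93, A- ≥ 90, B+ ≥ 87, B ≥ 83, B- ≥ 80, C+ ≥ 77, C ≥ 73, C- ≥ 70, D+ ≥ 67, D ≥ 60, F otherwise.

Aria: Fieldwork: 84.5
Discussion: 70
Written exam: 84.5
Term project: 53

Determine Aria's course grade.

B-

Weighted total:
  Fieldwork 84.5 × 0.36 = 30.42
  Discussion 70 × 0.12 = 8.4
  Written exam 84.5 × 0.45 = 38.025
  Term project 53 × 0.07 = 3.71
Sum = 80.555
80.555 is ≥ 80 and < 83 → B-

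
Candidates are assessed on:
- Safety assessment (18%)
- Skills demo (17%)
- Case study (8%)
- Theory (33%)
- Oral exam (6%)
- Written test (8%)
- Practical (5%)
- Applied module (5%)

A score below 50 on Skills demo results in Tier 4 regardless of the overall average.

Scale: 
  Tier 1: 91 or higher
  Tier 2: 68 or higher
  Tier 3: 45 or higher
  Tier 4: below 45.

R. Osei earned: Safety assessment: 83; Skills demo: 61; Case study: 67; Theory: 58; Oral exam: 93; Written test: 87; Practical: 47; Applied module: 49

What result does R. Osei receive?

Skills demo score 61 ≥ 50: minimum met.
Weighted total:
  Safety assessment 83 × 0.18 = 14.94
  Skills demo 61 × 0.17 = 10.37
  Case study 67 × 0.08 = 5.36
  Theory 58 × 0.33 = 19.14
  Oral exam 93 × 0.06 = 5.58
  Written test 87 × 0.08 = 6.96
  Practical 47 × 0.05 = 2.35
  Applied module 49 × 0.05 = 2.45
Sum = 67.15
67.15 is ≥ 45 and < 68 → Tier 3

Tier 3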